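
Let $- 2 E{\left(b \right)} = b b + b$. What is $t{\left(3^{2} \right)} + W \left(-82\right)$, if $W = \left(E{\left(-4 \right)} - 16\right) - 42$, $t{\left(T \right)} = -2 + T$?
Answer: $5255$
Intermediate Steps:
$E{\left(b \right)} = - \frac{b}{2} - \frac{b^{2}}{2}$ ($E{\left(b \right)} = - \frac{b b + b}{2} = - \frac{b^{2} + b}{2} = - \frac{b + b^{2}}{2} = - \frac{b}{2} - \frac{b^{2}}{2}$)
$W = -64$ ($W = \left(\left(- \frac{1}{2}\right) \left(-4\right) \left(1 - 4\right) - 16\right) - 42 = \left(\left(- \frac{1}{2}\right) \left(-4\right) \left(-3\right) - 16\right) - 42 = \left(-6 - 16\right) - 42 = -22 - 42 = -64$)
$t{\left(3^{2} \right)} + W \left(-82\right) = \left(-2 + 3^{2}\right) - -5248 = \left(-2 + 9\right) + 5248 = 7 + 5248 = 5255$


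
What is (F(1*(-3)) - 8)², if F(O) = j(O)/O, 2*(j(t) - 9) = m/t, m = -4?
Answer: 10201/81 ≈ 125.94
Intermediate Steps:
j(t) = 9 - 2/t (j(t) = 9 + (-4/t)/2 = 9 - 2/t)
F(O) = (9 - 2/O)/O
(F(1*(-3)) - 8)² = ((-2 + 9*(1*(-3)))/(1*(-3))² - 8)² = ((-2 + 9*(-3))/(-3)² - 8)² = ((-2 - 27)/9 - 8)² = ((⅑)*(-29) - 8)² = (-29/9 - 8)² = (-101/9)² = 10201/81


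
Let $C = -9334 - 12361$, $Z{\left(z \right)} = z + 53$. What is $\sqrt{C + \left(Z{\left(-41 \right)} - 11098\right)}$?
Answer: $7 i \sqrt{669} \approx 181.06 i$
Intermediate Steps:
$Z{\left(z \right)} = 53 + z$
$C = -21695$ ($C = -9334 - 12361 = -21695$)
$\sqrt{C + \left(Z{\left(-41 \right)} - 11098\right)} = \sqrt{-21695 + \left(\left(53 - 41\right) - 11098\right)} = \sqrt{-21695 + \left(12 - 11098\right)} = \sqrt{-21695 - 11086} = \sqrt{-32781} = 7 i \sqrt{669}$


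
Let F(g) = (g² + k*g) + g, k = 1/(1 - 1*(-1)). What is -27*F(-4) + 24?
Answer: -246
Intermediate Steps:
k = ½ (k = 1/(1 + 1) = 1/2 = ½ ≈ 0.50000)
F(g) = g² + 3*g/2 (F(g) = (g² + g/2) + g = g² + 3*g/2)
-27*F(-4) + 24 = -27*(-4)*(3 + 2*(-4))/2 + 24 = -27*(-4)*(3 - 8)/2 + 24 = -27*(-4)*(-5)/2 + 24 = -27*10 + 24 = -270 + 24 = -246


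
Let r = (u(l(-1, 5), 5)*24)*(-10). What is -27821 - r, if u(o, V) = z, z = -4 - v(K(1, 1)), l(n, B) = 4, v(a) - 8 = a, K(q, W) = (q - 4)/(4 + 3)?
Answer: -214187/7 ≈ -30598.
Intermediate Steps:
K(q, W) = -4/7 + q/7 (K(q, W) = (-4 + q)/7 = (-4 + q)*(1/7) = -4/7 + q/7)
v(a) = 8 + a
z = -81/7 (z = -4 - (8 + (-4/7 + (1/7)*1)) = -4 - (8 + (-4/7 + 1/7)) = -4 - (8 - 3/7) = -4 - 1*53/7 = -4 - 53/7 = -81/7 ≈ -11.571)
u(o, V) = -81/7
r = 19440/7 (r = -81/7*24*(-10) = -1944/7*(-10) = 19440/7 ≈ 2777.1)
-27821 - r = -27821 - 1*19440/7 = -27821 - 19440/7 = -214187/7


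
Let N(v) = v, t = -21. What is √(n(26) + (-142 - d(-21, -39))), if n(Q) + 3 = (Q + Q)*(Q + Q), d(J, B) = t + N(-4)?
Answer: 2*√646 ≈ 50.833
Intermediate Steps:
d(J, B) = -25 (d(J, B) = -21 - 4 = -25)
n(Q) = -3 + 4*Q² (n(Q) = -3 + (Q + Q)*(Q + Q) = -3 + (2*Q)*(2*Q) = -3 + 4*Q²)
√(n(26) + (-142 - d(-21, -39))) = √((-3 + 4*26²) + (-142 - 1*(-25))) = √((-3 + 4*676) + (-142 + 25)) = √((-3 + 2704) - 117) = √(2701 - 117) = √2584 = 2*√646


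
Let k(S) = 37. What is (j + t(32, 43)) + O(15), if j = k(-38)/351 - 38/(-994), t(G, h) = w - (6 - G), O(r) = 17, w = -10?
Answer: 5781809/174447 ≈ 33.144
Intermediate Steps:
t(G, h) = -16 + G (t(G, h) = -10 - (6 - G) = -10 + (-6 + G) = -16 + G)
j = 25058/174447 (j = 37/351 - 38/(-994) = 37*(1/351) - 38*(-1/994) = 37/351 + 19/497 = 25058/174447 ≈ 0.14364)
(j + t(32, 43)) + O(15) = (25058/174447 + (-16 + 32)) + 17 = (25058/174447 + 16) + 17 = 2816210/174447 + 17 = 5781809/174447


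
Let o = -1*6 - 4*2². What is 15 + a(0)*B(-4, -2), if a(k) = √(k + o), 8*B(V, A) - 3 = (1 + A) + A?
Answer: 15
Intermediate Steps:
B(V, A) = ½ + A/4 (B(V, A) = 3/8 + ((1 + A) + A)/8 = 3/8 + (1 + 2*A)/8 = 3/8 + (⅛ + A/4) = ½ + A/4)
o = -22 (o = -6 - 4*4 = -6 - 16 = -22)
a(k) = √(-22 + k) (a(k) = √(k - 22) = √(-22 + k))
15 + a(0)*B(-4, -2) = 15 + √(-22 + 0)*(½ + (¼)*(-2)) = 15 + √(-22)*(½ - ½) = 15 + (I*√22)*0 = 15 + 0 = 15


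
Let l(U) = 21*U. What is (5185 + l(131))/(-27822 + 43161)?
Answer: 7936/15339 ≈ 0.51737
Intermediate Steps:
(5185 + l(131))/(-27822 + 43161) = (5185 + 21*131)/(-27822 + 43161) = (5185 + 2751)/15339 = 7936*(1/15339) = 7936/15339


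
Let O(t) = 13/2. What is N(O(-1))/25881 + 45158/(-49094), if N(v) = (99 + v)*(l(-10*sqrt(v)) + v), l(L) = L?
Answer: -2270135975/2541203628 - 1055*sqrt(26)/51762 ≈ -0.99726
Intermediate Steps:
O(t) = 13/2 (O(t) = 13*(1/2) = 13/2)
N(v) = (99 + v)*(v - 10*sqrt(v)) (N(v) = (99 + v)*(-10*sqrt(v) + v) = (99 + v)*(v - 10*sqrt(v)))
N(O(-1))/25881 + 45158/(-49094) = ((13/2)**2 - 495*sqrt(26) - 65*sqrt(26)/2 + 99*(13/2))/25881 + 45158/(-49094) = (169/4 - 495*sqrt(26) - 65*sqrt(26)/2 + 1287/2)*(1/25881) + 45158*(-1/49094) = (169/4 - 495*sqrt(26) - 65*sqrt(26)/2 + 1287/2)*(1/25881) - 22579/24547 = (2743/4 - 1055*sqrt(26)/2)*(1/25881) - 22579/24547 = (2743/103524 - 1055*sqrt(26)/51762) - 22579/24547 = -2270135975/2541203628 - 1055*sqrt(26)/51762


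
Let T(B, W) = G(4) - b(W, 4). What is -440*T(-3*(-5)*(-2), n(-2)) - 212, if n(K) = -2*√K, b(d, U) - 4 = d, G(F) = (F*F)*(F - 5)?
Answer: 8588 - 880*I*√2 ≈ 8588.0 - 1244.5*I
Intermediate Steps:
G(F) = F²*(-5 + F)
b(d, U) = 4 + d
T(B, W) = -20 - W (T(B, W) = 4²*(-5 + 4) - (4 + W) = 16*(-1) + (-4 - W) = -16 + (-4 - W) = -20 - W)
-440*T(-3*(-5)*(-2), n(-2)) - 212 = -440*(-20 - (-2)*√(-2)) - 212 = -440*(-20 - (-2)*I*√2) - 212 = -440*(-20 + 2*I*√2) - 212 = (8800 - 880*I*√2) - 212 = 8588 - 880*I*√2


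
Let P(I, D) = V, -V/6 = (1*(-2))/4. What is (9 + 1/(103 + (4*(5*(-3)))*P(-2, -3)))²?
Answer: 478864/5929 ≈ 80.766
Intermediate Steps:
V = 3 (V = -6*1*(-2)/4 = -(-12)/4 = -6*(-½) = 3)
P(I, D) = 3
(9 + 1/(103 + (4*(5*(-3)))*P(-2, -3)))² = (9 + 1/(103 + (4*(5*(-3)))*3))² = (9 + 1/(103 + (4*(-15))*3))² = (9 + 1/(103 - 60*3))² = (9 + 1/(103 - 180))² = (9 + 1/(-77))² = (9 - 1/77)² = (692/77)² = 478864/5929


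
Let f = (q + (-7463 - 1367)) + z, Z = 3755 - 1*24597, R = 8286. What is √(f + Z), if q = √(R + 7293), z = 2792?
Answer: √(-26880 + 3*√1731) ≈ 163.57*I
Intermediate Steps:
q = 3*√1731 (q = √(8286 + 7293) = √15579 = 3*√1731 ≈ 124.82)
Z = -20842 (Z = 3755 - 24597 = -20842)
f = -6038 + 3*√1731 (f = (3*√1731 + (-7463 - 1367)) + 2792 = (3*√1731 - 8830) + 2792 = (-8830 + 3*√1731) + 2792 = -6038 + 3*√1731 ≈ -5913.2)
√(f + Z) = √((-6038 + 3*√1731) - 20842) = √(-26880 + 3*√1731)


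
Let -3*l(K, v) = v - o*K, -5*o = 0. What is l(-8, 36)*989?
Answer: -11868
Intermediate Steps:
o = 0 (o = -⅕*0 = 0)
l(K, v) = -v/3 (l(K, v) = -(v - 0*K)/3 = -(v - 1*0)/3 = -(v + 0)/3 = -v/3)
l(-8, 36)*989 = -⅓*36*989 = -12*989 = -11868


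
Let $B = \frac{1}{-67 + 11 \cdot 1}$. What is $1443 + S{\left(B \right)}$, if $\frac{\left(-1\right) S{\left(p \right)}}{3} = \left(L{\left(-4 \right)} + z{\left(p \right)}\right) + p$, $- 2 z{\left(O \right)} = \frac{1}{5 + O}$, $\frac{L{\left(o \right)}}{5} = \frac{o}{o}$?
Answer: $\frac{7438871}{5208} \approx 1428.4$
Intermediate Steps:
$L{\left(o \right)} = 5$ ($L{\left(o \right)} = 5 \frac{o}{o} = 5 \cdot 1 = 5$)
$z{\left(O \right)} = - \frac{1}{2 \left(5 + O\right)}$
$B = - \frac{1}{56}$ ($B = \frac{1}{-67 + 11} = \frac{1}{-56} = - \frac{1}{56} \approx -0.017857$)
$S{\left(p \right)} = -15 - 3 p + \frac{3}{10 + 2 p}$ ($S{\left(p \right)} = - 3 \left(\left(5 - \frac{1}{10 + 2 p}\right) + p\right) = - 3 \left(5 + p - \frac{1}{10 + 2 p}\right) = -15 - 3 p + \frac{3}{10 + 2 p}$)
$1443 + S{\left(B \right)} = 1443 + \frac{3 \left(1 - 2 \left(5 - \frac{1}{56}\right)^{2}\right)}{2 \left(5 - \frac{1}{56}\right)} = 1443 + \frac{3 \left(1 - 2 \left(\frac{279}{56}\right)^{2}\right)}{2 \cdot \frac{279}{56}} = 1443 + \frac{3}{2} \cdot \frac{56}{279} \left(1 - \frac{77841}{1568}\right) = 1443 + \frac{3}{2} \cdot \frac{56}{279} \left(- \frac{76273}{1568}\right) = 1443 - \frac{76273}{5208} = \frac{7438871}{5208}$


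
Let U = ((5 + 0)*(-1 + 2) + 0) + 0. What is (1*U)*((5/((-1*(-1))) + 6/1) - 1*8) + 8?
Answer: 23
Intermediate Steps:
U = 5 (U = (5*1 + 0) + 0 = (5 + 0) + 0 = 5 + 0 = 5)
(1*U)*((5/((-1*(-1))) + 6/1) - 1*8) + 8 = (1*5)*((5/((-1*(-1))) + 6/1) - 1*8) + 8 = 5*((5/1 + 6*1) - 8) + 8 = 5*((5*1 + 6) - 8) + 8 = 5*((5 + 6) - 8) + 8 = 5*(11 - 8) + 8 = 5*3 + 8 = 15 + 8 = 23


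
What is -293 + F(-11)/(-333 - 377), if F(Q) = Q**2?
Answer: -208151/710 ≈ -293.17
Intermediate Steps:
-293 + F(-11)/(-333 - 377) = -293 + (-11)**2/(-333 - 377) = -293 + 121/(-710) = -293 + 121*(-1/710) = -293 - 121/710 = -208151/710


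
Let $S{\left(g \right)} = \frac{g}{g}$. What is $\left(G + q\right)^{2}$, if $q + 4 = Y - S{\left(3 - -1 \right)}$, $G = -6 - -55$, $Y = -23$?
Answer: $441$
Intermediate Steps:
$S{\left(g \right)} = 1$
$G = 49$ ($G = -6 + 55 = 49$)
$q = -28$ ($q = -4 - 24 = -28$)
$\left(G + q\right)^{2} = \left(49 - 28\right)^{2} = 21^{2} = 441$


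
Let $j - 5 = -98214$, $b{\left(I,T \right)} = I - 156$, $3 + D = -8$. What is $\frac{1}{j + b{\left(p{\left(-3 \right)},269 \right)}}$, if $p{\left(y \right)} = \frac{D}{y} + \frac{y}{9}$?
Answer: $- \frac{3}{295085} \approx -1.0167 \cdot 10^{-5}$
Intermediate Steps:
$D = -11$ ($D = -3 - 8 = -11$)
$p{\left(y \right)} = - \frac{11}{y} + \frac{y}{9}$
$b{\left(I,T \right)} = -156 + I$ ($b{\left(I,T \right)} = I - 156 = -156 + I$)
$j = -98209$ ($j = 5 - 98214 = -98209$)
$\frac{1}{j + b{\left(p{\left(-3 \right)},269 \right)}} = \frac{1}{-98209 - \left(\frac{469}{3} - \frac{11}{3}\right)} = \frac{1}{-98209 - \frac{458}{3}} = \frac{1}{- \frac{295085}{3}} = - \frac{3}{295085}$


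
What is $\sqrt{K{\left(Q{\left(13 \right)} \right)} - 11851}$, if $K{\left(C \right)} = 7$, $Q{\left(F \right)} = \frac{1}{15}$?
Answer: $6 i \sqrt{329} \approx 108.83 i$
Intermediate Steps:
$Q{\left(F \right)} = \frac{1}{15}$
$\sqrt{K{\left(Q{\left(13 \right)} \right)} - 11851} = \sqrt{7 - 11851} = \sqrt{-11844} = 6 i \sqrt{329}$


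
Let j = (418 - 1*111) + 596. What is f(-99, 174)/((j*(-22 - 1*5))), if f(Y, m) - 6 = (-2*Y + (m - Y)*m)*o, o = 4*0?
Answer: -2/8127 ≈ -0.00024609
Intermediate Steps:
o = 0
j = 903 (j = (418 - 111) + 596 = 307 + 596 = 903)
f(Y, m) = 6 (f(Y, m) = 6 + (-2*Y + (m - Y)*m)*0 = 6 + (-2*Y + m*(m - Y))*0 = 6 + 0 = 6)
f(-99, 174)/((j*(-22 - 1*5))) = 6/((903*(-22 - 1*5))) = 6/((903*(-22 - 5))) = 6/((903*(-27))) = 6/(-24381) = 6*(-1/24381) = -2/8127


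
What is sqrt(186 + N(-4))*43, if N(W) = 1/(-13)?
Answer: 43*sqrt(31421)/13 ≈ 586.32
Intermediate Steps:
N(W) = -1/13
sqrt(186 + N(-4))*43 = sqrt(186 - 1/13)*43 = sqrt(2417/13)*43 = (sqrt(31421)/13)*43 = 43*sqrt(31421)/13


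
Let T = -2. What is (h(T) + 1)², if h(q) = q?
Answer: 1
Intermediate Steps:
(h(T) + 1)² = (-2 + 1)² = (-1)² = 1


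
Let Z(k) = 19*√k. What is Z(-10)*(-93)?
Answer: -1767*I*√10 ≈ -5587.7*I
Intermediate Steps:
Z(-10)*(-93) = (19*√(-10))*(-93) = (19*(I*√10))*(-93) = (19*I*√10)*(-93) = -1767*I*√10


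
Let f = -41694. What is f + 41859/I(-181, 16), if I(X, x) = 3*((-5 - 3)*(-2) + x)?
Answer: -1320255/32 ≈ -41258.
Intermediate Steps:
I(X, x) = 48 + 3*x (I(X, x) = 3*(-8*(-2) + x) = 3*(16 + x) = 48 + 3*x)
f + 41859/I(-181, 16) = -41694 + 41859/(48 + 3*16) = -41694 + 41859/(48 + 48) = -41694 + 41859/96 = -41694 + 41859*(1/96) = -41694 + 13953/32 = -1320255/32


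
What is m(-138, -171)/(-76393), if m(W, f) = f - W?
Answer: 33/76393 ≈ 0.00043198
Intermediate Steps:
m(-138, -171)/(-76393) = (-171 - 1*(-138))/(-76393) = (-171 + 138)*(-1/76393) = -33*(-1/76393) = 33/76393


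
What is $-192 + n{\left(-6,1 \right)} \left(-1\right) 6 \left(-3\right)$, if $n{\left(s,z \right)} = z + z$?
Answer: $-156$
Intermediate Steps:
$n{\left(s,z \right)} = 2 z$
$-192 + n{\left(-6,1 \right)} \left(-1\right) 6 \left(-3\right) = -192 + 2 \cdot 1 \left(-1\right) 6 \left(-3\right) = -192 + 2 \left(\left(-6\right) \left(-3\right)\right) = -192 + 2 \cdot 18 = -192 + 36 = -156$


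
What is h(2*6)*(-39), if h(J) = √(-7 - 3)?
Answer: -39*I*√10 ≈ -123.33*I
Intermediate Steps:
h(J) = I*√10 (h(J) = √(-10) = I*√10)
h(2*6)*(-39) = (I*√10)*(-39) = -39*I*√10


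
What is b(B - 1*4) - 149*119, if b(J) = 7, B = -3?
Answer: -17724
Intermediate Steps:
b(B - 1*4) - 149*119 = 7 - 149*119 = 7 - 17731 = -17724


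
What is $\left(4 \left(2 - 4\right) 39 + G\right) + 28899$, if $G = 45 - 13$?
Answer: $28619$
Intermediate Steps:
$G = 32$
$\left(4 \left(2 - 4\right) 39 + G\right) + 28899 = \left(4 \left(2 - 4\right) 39 + 32\right) + 28899 = \left(4 \left(-2\right) 39 + 32\right) + 28899 = \left(\left(-8\right) 39 + 32\right) + 28899 = \left(-312 + 32\right) + 28899 = -280 + 28899 = 28619$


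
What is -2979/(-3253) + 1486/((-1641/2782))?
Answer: -13443182617/5338173 ≈ -2518.3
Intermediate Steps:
-2979/(-3253) + 1486/((-1641/2782)) = -2979*(-1/3253) + 1486/((-1641*1/2782)) = 2979/3253 + 1486/(-1641/2782) = 2979/3253 + 1486*(-2782/1641) = 2979/3253 - 4134052/1641 = -13443182617/5338173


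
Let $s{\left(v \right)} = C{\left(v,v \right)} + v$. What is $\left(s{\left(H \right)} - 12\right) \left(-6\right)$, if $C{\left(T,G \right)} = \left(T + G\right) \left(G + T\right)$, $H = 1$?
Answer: $42$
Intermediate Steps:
$C{\left(T,G \right)} = \left(G + T\right)^{2}$ ($C{\left(T,G \right)} = \left(G + T\right) \left(G + T\right) = \left(G + T\right)^{2}$)
$s{\left(v \right)} = v + 4 v^{2}$ ($s{\left(v \right)} = \left(v + v\right)^{2} + v = \left(2 v\right)^{2} + v = 4 v^{2} + v = v + 4 v^{2}$)
$\left(s{\left(H \right)} - 12\right) \left(-6\right) = \left(1 \left(1 + 4 \cdot 1\right) - 12\right) \left(-6\right) = \left(1 \left(1 + 4\right) - 12\right) \left(-6\right) = \left(1 \cdot 5 - 12\right) \left(-6\right) = \left(5 - 12\right) \left(-6\right) = \left(-7\right) \left(-6\right) = 42$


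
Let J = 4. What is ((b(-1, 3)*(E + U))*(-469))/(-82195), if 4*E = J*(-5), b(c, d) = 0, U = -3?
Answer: 0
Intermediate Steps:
E = -5 (E = (4*(-5))/4 = (¼)*(-20) = -5)
((b(-1, 3)*(E + U))*(-469))/(-82195) = ((0*(-5 - 3))*(-469))/(-82195) = ((0*(-8))*(-469))*(-1/82195) = (0*(-469))*(-1/82195) = 0*(-1/82195) = 0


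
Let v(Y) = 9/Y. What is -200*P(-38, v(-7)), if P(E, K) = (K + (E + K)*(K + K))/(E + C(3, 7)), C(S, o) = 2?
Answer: 27150/49 ≈ 554.08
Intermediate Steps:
P(E, K) = (K + 2*K*(E + K))/(2 + E) (P(E, K) = (K + (E + K)*(K + K))/(E + 2) = (K + (E + K)*(2*K))/(2 + E) = (K + 2*K*(E + K))/(2 + E))
-200*P(-38, v(-7)) = -200*9/(-7)*(1 + 2*(-38) + 2*(9/(-7)))/(2 - 38) = -200*9*(-⅐)*(1 - 76 + 2*(9*(-⅐)))/(-36) = -(-1800)*(-1)*(1 - 76 + 2*(-9/7))/(7*36) = -(-1800)*(-1)*(1 - 76 - 18/7)/(7*36) = -(-1800)*(-1)*(-543)/(7*36*7) = -200*(-543/196) = 27150/49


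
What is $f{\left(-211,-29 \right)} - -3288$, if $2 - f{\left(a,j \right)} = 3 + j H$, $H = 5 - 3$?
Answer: $3345$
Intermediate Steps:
$H = 2$ ($H = 5 - 3 = 2$)
$f{\left(a,j \right)} = -1 - 2 j$ ($f{\left(a,j \right)} = 2 - \left(3 + j 2\right) = 2 - \left(3 + 2 j\right) = -1 - 2 j$)
$f{\left(-211,-29 \right)} - -3288 = \left(-1 - -58\right) - -3288 = \left(-1 + 58\right) + 3288 = 57 + 3288 = 3345$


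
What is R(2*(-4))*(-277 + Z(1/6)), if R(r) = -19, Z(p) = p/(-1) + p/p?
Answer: 31483/6 ≈ 5247.2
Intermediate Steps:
Z(p) = 1 - p (Z(p) = p*(-1) + 1 = -p + 1 = 1 - p)
R(2*(-4))*(-277 + Z(1/6)) = -19*(-277 + (1 - 1/6)) = -19*(-277 + (1 - 1*⅙)) = -19*(-277 + (1 - ⅙)) = -19*(-277 + ⅚) = -19*(-1657/6) = 31483/6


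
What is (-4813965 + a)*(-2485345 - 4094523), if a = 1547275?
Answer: 21494388996920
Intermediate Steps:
(-4813965 + a)*(-2485345 - 4094523) = (-4813965 + 1547275)*(-2485345 - 4094523) = -3266690*(-6579868) = 21494388996920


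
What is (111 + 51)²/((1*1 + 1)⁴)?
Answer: 6561/4 ≈ 1640.3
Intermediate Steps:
(111 + 51)²/((1*1 + 1)⁴) = 162²/((1 + 1)⁴) = 26244/(2⁴) = 26244/16 = 26244*(1/16) = 6561/4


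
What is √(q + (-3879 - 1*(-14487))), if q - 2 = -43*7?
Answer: 13*√61 ≈ 101.53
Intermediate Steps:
q = -299 (q = 2 - 43*7 = 2 - 301 = -299)
√(q + (-3879 - 1*(-14487))) = √(-299 + (-3879 - 1*(-14487))) = √(-299 + (-3879 + 14487)) = √(-299 + 10608) = √10309 = 13*√61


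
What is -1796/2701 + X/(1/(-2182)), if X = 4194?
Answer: -24717684704/2701 ≈ -9.1513e+6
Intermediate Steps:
-1796/2701 + X/(1/(-2182)) = -1796/2701 + 4194/(1/(-2182)) = -1796*1/2701 + 4194/(-1/2182) = -1796/2701 + 4194*(-2182) = -1796/2701 - 9151308 = -24717684704/2701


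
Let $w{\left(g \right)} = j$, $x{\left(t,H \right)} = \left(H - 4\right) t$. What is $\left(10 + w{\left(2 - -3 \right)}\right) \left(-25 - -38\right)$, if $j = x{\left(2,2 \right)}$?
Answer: $78$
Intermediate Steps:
$x{\left(t,H \right)} = t \left(-4 + H\right)$ ($x{\left(t,H \right)} = \left(-4 + H\right) t = t \left(-4 + H\right)$)
$j = -4$ ($j = 2 \left(-4 + 2\right) = 2 \left(-2\right) = -4$)
$w{\left(g \right)} = -4$
$\left(10 + w{\left(2 - -3 \right)}\right) \left(-25 - -38\right) = \left(10 - 4\right) \left(-25 - -38\right) = 6 \left(-25 + 38\right) = 6 \cdot 13 = 78$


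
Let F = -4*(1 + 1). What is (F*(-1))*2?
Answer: 16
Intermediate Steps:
F = -8 (F = -4*2 = -8)
(F*(-1))*2 = -8*(-1)*2 = 8*2 = 16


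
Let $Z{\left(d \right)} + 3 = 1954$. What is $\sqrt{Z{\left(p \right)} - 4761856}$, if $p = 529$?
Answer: $i \sqrt{4759905} \approx 2181.7 i$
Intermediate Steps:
$Z{\left(d \right)} = 1951$ ($Z{\left(d \right)} = -3 + 1954 = 1951$)
$\sqrt{Z{\left(p \right)} - 4761856} = \sqrt{1951 - 4761856} = \sqrt{-4759905} = i \sqrt{4759905}$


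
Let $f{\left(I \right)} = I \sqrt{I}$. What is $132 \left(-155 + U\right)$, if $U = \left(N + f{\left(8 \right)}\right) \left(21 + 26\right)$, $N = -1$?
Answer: $-26664 + 99264 \sqrt{2} \approx 1.1372 \cdot 10^{5}$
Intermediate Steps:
$f{\left(I \right)} = I^{\frac{3}{2}}$
$U = -47 + 752 \sqrt{2}$ ($U = \left(-1 + 8^{\frac{3}{2}}\right) \left(21 + 26\right) = \left(-1 + 16 \sqrt{2}\right) 47 = -47 + 752 \sqrt{2} \approx 1016.5$)
$132 \left(-155 + U\right) = 132 \left(-155 - \left(47 - 752 \sqrt{2}\right)\right) = 132 \left(-202 + 752 \sqrt{2}\right) = -26664 + 99264 \sqrt{2}$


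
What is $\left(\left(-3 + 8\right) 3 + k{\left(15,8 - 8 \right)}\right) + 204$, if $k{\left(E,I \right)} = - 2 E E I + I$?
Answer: $219$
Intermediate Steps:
$k{\left(E,I \right)} = I - 2 I E^{2}$ ($k{\left(E,I \right)} = - 2 E^{2} I + I = - 2 I E^{2} + I = I - 2 I E^{2}$)
$\left(\left(-3 + 8\right) 3 + k{\left(15,8 - 8 \right)}\right) + 204 = \left(\left(-3 + 8\right) 3 + \left(8 - 8\right) \left(1 - 2 \cdot 15^{2}\right)\right) + 204 = \left(5 \cdot 3 + \left(8 - 8\right) \left(1 - 450\right)\right) + 204 = \left(15 + 0 \left(1 - 450\right)\right) + 204 = \left(15 + 0 \left(-449\right)\right) + 204 = \left(15 + 0\right) + 204 = 15 + 204 = 219$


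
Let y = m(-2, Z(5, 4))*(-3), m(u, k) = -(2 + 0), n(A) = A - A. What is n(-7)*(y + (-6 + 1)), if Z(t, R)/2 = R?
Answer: 0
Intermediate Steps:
Z(t, R) = 2*R
n(A) = 0
m(u, k) = -2 (m(u, k) = -1*2 = -2)
y = 6 (y = -2*(-3) = 6)
n(-7)*(y + (-6 + 1)) = 0*(6 + (-6 + 1)) = 0*(6 - 5) = 0*1 = 0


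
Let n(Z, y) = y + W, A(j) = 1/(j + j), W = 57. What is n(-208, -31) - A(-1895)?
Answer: 98541/3790 ≈ 26.000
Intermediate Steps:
A(j) = 1/(2*j)
n(Z, y) = 57 + y (n(Z, y) = y + 57 = 57 + y)
n(-208, -31) - A(-1895) = (57 - 31) - 1/(2*(-1895)) = 26 - (-1)/(2*1895) = 26 - 1*(-1/3790) = 26 + 1/3790 = 98541/3790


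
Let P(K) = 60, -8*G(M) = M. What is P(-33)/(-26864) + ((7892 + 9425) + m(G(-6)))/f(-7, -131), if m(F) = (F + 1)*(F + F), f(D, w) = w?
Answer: -232641133/1759592 ≈ -132.21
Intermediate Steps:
G(M) = -M/8
m(F) = 2*F*(1 + F) (m(F) = (1 + F)*(2*F) = 2*F*(1 + F))
P(-33)/(-26864) + ((7892 + 9425) + m(G(-6)))/f(-7, -131) = 60/(-26864) + ((7892 + 9425) + 2*(-⅛*(-6))*(1 - ⅛*(-6)))/(-131) = 60*(-1/26864) + (17317 + 2*(¾)*(1 + ¾))*(-1/131) = -15/6716 + (17317 + 2*(¾)*(7/4))*(-1/131) = -15/6716 + (17317 + 21/8)*(-1/131) = -15/6716 + (138557/8)*(-1/131) = -15/6716 - 138557/1048 = -232641133/1759592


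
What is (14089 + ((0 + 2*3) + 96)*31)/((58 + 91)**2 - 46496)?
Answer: -17251/24295 ≈ -0.71006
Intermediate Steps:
(14089 + ((0 + 2*3) + 96)*31)/((58 + 91)**2 - 46496) = (14089 + ((0 + 6) + 96)*31)/(149**2 - 46496) = (14089 + (6 + 96)*31)/(22201 - 46496) = (14089 + 102*31)/(-24295) = (14089 + 3162)*(-1/24295) = 17251*(-1/24295) = -17251/24295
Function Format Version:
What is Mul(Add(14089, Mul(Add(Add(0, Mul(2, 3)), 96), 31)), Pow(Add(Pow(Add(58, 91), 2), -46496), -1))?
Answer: Rational(-17251, 24295) ≈ -0.71006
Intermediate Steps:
Mul(Add(14089, Mul(Add(Add(0, Mul(2, 3)), 96), 31)), Pow(Add(Pow(Add(58, 91), 2), -46496), -1)) = Mul(Add(14089, Mul(Add(Add(0, 6), 96), 31)), Pow(Add(Pow(149, 2), -46496), -1)) = Mul(Add(14089, Mul(Add(6, 96), 31)), Pow(Add(22201, -46496), -1)) = Mul(Add(14089, Mul(102, 31)), Pow(-24295, -1)) = Mul(Add(14089, 3162), Rational(-1, 24295)) = Mul(17251, Rational(-1, 24295)) = Rational(-17251, 24295)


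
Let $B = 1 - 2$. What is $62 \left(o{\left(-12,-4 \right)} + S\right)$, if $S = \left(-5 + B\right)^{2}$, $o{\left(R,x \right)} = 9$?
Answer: $2790$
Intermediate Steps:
$B = -1$ ($B = 1 - 2 = -1$)
$S = 36$ ($S = \left(-5 - 1\right)^{2} = \left(-6\right)^{2} = 36$)
$62 \left(o{\left(-12,-4 \right)} + S\right) = 62 \left(9 + 36\right) = 62 \cdot 45 = 2790$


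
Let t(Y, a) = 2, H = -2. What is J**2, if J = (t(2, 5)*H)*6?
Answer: 576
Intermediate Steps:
J = -24 (J = (2*(-2))*6 = -4*6 = -24)
J**2 = (-24)**2 = 576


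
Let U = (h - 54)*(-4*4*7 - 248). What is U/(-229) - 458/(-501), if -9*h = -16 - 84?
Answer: -7630558/114729 ≈ -66.509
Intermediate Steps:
h = 100/9 (h = -(-16 - 84)/9 = -1/9*(-100) = 100/9 ≈ 11.111)
U = 15440 (U = (100/9 - 54)*(-4*4*7 - 248) = -386*(-16*7 - 248)/9 = -386*(-112 - 248)/9 = -386/9*(-360) = 15440)
U/(-229) - 458/(-501) = 15440/(-229) - 458/(-501) = 15440*(-1/229) - 458*(-1/501) = -15440/229 + 458/501 = -7630558/114729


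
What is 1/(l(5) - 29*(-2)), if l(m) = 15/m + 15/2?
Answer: 2/137 ≈ 0.014599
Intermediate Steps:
l(m) = 15/2 + 15/m (l(m) = 15/m + 15*(½) = 15/m + 15/2 = 15/2 + 15/m)
1/(l(5) - 29*(-2)) = 1/((15/2 + 15/5) - 29*(-2)) = 1/((15/2 + 15*(⅕)) + 58) = 1/((15/2 + 3) + 58) = 1/(21/2 + 58) = 1/(137/2) = 2/137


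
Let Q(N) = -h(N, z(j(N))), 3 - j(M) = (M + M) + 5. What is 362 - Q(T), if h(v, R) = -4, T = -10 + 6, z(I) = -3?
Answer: 358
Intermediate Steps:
j(M) = -2 - 2*M (j(M) = 3 - ((M + M) + 5) = 3 - (2*M + 5) = 3 - (5 + 2*M) = 3 + (-5 - 2*M) = -2 - 2*M)
T = -4
Q(N) = 4 (Q(N) = -1*(-4) = 4)
362 - Q(T) = 362 - 1*4 = 362 - 4 = 358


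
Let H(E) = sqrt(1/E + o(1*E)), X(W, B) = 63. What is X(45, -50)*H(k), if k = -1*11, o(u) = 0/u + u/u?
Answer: 63*sqrt(110)/11 ≈ 60.068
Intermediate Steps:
o(u) = 1 (o(u) = 0 + 1 = 1)
k = -11
H(E) = sqrt(1 + 1/E) (H(E) = sqrt(1/E + 1) = sqrt(1 + 1/E))
X(45, -50)*H(k) = 63*sqrt((1 - 11)/(-11)) = 63*sqrt(-1/11*(-10)) = 63*sqrt(10/11) = 63*(sqrt(110)/11) = 63*sqrt(110)/11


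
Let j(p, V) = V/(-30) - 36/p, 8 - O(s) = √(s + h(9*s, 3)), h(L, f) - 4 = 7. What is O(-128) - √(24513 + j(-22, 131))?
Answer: 8 - √2669168370/330 - 3*I*√13 ≈ -148.56 - 10.817*I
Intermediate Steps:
h(L, f) = 11 (h(L, f) = 4 + 7 = 11)
O(s) = 8 - √(11 + s) (O(s) = 8 - √(s + 11) = 8 - √(11 + s))
j(p, V) = -36/p - V/30 (j(p, V) = V*(-1/30) - 36/p = -V/30 - 36/p = -36/p - V/30)
O(-128) - √(24513 + j(-22, 131)) = (8 - √(11 - 128)) - √(24513 + (-36/(-22) - 1/30*131)) = (8 - √(-117)) - √(24513 + (-36*(-1/22) - 131/30)) = (8 - 3*I*√13) - √(24513 + (18/11 - 131/30)) = (8 - 3*I*√13) - √(24513 - 901/330) = (8 - 3*I*√13) - √(8088389/330) = (8 - 3*I*√13) - √2669168370/330 = 8 - √2669168370/330 - 3*I*√13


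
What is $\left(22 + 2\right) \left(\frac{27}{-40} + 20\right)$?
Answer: $\frac{2319}{5} \approx 463.8$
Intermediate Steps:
$\left(22 + 2\right) \left(\frac{27}{-40} + 20\right) = 24 \left(27 \left(- \frac{1}{40}\right) + 20\right) = 24 \left(- \frac{27}{40} + 20\right) = 24 \cdot \frac{773}{40} = \frac{2319}{5}$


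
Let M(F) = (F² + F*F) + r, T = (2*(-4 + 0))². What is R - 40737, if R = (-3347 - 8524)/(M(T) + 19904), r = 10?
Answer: -1144965993/28106 ≈ -40737.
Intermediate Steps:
T = 64 (T = (2*(-4))² = (-8)² = 64)
M(F) = 10 + 2*F² (M(F) = (F² + F*F) + 10 = (F² + F²) + 10 = 2*F² + 10 = 10 + 2*F²)
R = -11871/28106 (R = (-3347 - 8524)/((10 + 2*64²) + 19904) = -11871/((10 + 2*4096) + 19904) = -11871/((10 + 8192) + 19904) = -11871/(8202 + 19904) = -11871/28106 ≈ -0.42237)
R - 40737 = -11871/28106 - 40737 = -1144965993/28106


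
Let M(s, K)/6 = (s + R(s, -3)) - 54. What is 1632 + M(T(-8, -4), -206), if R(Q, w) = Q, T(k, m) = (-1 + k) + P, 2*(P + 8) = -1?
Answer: 1098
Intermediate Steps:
P = -17/2 (P = -8 + (1/2)*(-1) = -8 - 1/2 = -17/2 ≈ -8.5000)
T(k, m) = -19/2 + k (T(k, m) = (-1 + k) - 17/2 = -19/2 + k)
M(s, K) = -324 + 12*s (M(s, K) = 6*((s + s) - 54) = 6*(2*s - 54) = 6*(-54 + 2*s) = -324 + 12*s)
1632 + M(T(-8, -4), -206) = 1632 + (-324 + 12*(-19/2 - 8)) = 1632 + (-324 + 12*(-35/2)) = 1632 + (-324 - 210) = 1632 - 534 = 1098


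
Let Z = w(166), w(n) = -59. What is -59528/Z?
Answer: 59528/59 ≈ 1008.9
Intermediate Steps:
Z = -59
-59528/Z = -59528/(-59) = -59528*(-1/59) = 59528/59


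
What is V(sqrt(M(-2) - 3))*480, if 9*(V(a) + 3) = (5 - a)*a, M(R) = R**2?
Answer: -3680/3 ≈ -1226.7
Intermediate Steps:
V(a) = -3 + a*(5 - a)/9 (V(a) = -3 + ((5 - a)*a)/9 = -3 + (a*(5 - a))/9 = -3 + a*(5 - a)/9)
V(sqrt(M(-2) - 3))*480 = (-3 - (sqrt((-2)**2 - 3))**2/9 + 5*sqrt((-2)**2 - 3)/9)*480 = (-3 - (sqrt(4 - 3))**2/9 + 5*sqrt(4 - 3)/9)*480 = (-3 - (sqrt(1))**2/9 + 5*sqrt(1)/9)*480 = (-3 - 1/9*1**2 + (5/9)*1)*480 = (-3 - 1/9*1 + 5/9)*480 = (-3 - 1/9 + 5/9)*480 = -23/9*480 = -3680/3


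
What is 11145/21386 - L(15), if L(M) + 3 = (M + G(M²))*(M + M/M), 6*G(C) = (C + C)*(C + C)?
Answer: -11553497337/21386 ≈ -5.4024e+5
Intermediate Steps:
G(C) = 2*C²/3 (G(C) = ((C + C)*(C + C))/6 = ((2*C)*(2*C))/6 = (4*C²)/6 = 2*C²/3)
L(M) = -3 + (1 + M)*(M + 2*M⁴/3) (L(M) = -3 + (M + 2*(M²)²/3)*(M + M/M) = -3 + (M + 2*M⁴/3)*(M + 1) = -3 + (M + 2*M⁴/3)*(1 + M) = -3 + (1 + M)*(M + 2*M⁴/3))
11145/21386 - L(15) = 11145/21386 - (-3 + 15 + 15² + (⅔)*15⁴ + (⅔)*15⁵) = 11145*(1/21386) - (-3 + 15 + 225 + (⅔)*50625 + (⅔)*759375) = 11145/21386 - (-3 + 15 + 225 + 33750 + 506250) = 11145/21386 - 1*540237 = 11145/21386 - 540237 = -11553497337/21386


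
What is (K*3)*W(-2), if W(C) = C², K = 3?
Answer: 36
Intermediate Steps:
(K*3)*W(-2) = (3*3)*(-2)² = 9*4 = 36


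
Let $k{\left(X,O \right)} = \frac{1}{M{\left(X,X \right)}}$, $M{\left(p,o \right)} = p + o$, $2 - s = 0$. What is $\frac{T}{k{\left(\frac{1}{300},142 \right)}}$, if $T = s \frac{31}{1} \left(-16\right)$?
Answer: $- \frac{496}{75} \approx -6.6133$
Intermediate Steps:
$s = 2$ ($s = 2 - 0 = 2 + 0 = 2$)
$T = -992$ ($T = 2 \cdot \frac{31}{1} \left(-16\right) = 2 \cdot 31 \cdot 1 \left(-16\right) = 2 \cdot 31 \left(-16\right) = 62 \left(-16\right) = -992$)
$M{\left(p,o \right)} = o + p$
$k{\left(X,O \right)} = \frac{1}{2 X}$ ($k{\left(X,O \right)} = \frac{1}{X + X} = \frac{1}{2 X}$)
$\frac{T}{k{\left(\frac{1}{300},142 \right)}} = - \frac{992}{\frac{1}{2} \frac{1}{\frac{1}{300}}} = - \frac{992}{\frac{1}{2} \cdot 300} = - \frac{992}{150} = \left(-992\right) \frac{1}{150} = - \frac{496}{75}$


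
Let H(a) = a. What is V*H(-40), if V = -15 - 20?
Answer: 1400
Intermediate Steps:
V = -35
V*H(-40) = -35*(-40) = 1400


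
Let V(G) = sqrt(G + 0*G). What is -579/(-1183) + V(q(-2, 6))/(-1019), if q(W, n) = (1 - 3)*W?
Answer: 587635/1205477 ≈ 0.48747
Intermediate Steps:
q(W, n) = -2*W
V(G) = sqrt(G) (V(G) = sqrt(G + 0) = sqrt(G))
-579/(-1183) + V(q(-2, 6))/(-1019) = -579/(-1183) + sqrt(-2*(-2))/(-1019) = -579*(-1/1183) + sqrt(4)*(-1/1019) = 579/1183 + 2*(-1/1019) = 579/1183 - 2/1019 = 587635/1205477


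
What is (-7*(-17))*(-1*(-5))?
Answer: 595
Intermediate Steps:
(-7*(-17))*(-1*(-5)) = 119*5 = 595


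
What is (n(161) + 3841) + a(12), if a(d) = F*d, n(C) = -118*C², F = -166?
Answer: -3056829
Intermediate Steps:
a(d) = -166*d
(n(161) + 3841) + a(12) = (-118*161² + 3841) - 166*12 = (-118*25921 + 3841) - 1992 = (-3058678 + 3841) - 1992 = -3054837 - 1992 = -3056829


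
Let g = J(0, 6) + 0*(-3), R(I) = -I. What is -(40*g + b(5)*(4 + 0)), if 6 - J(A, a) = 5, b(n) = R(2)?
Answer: -32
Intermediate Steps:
b(n) = -2 (b(n) = -1*2 = -2)
J(A, a) = 1 (J(A, a) = 6 - 1*5 = 6 - 5 = 1)
g = 1 (g = 1 + 0*(-3) = 1 + 0 = 1)
-(40*g + b(5)*(4 + 0)) = -(40*1 - 2*(4 + 0)) = -(40 - 2*4) = -(40 - 8) = -1*32 = -32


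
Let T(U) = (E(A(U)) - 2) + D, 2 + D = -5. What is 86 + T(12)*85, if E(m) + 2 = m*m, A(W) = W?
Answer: 11391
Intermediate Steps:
D = -7 (D = -2 - 5 = -7)
E(m) = -2 + m**2 (E(m) = -2 + m*m = -2 + m**2)
T(U) = -11 + U**2 (T(U) = ((-2 + U**2) - 2) - 7 = (-4 + U**2) - 7 = -11 + U**2)
86 + T(12)*85 = 86 + (-11 + 12**2)*85 = 86 + (-11 + 144)*85 = 86 + 133*85 = 86 + 11305 = 11391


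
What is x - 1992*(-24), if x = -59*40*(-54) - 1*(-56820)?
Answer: 232068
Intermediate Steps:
x = 184260 (x = -2360*(-54) + 56820 = 127440 + 56820 = 184260)
x - 1992*(-24) = 184260 - 1992*(-24) = 184260 + 47808 = 232068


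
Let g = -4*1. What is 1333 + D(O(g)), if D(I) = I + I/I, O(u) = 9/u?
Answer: 5327/4 ≈ 1331.8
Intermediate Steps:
g = -4
D(I) = 1 + I (D(I) = I + 1 = 1 + I)
1333 + D(O(g)) = 1333 + (1 + 9/(-4)) = 1333 + (1 + 9*(-¼)) = 1333 + (1 - 9/4) = 1333 - 5/4 = 5327/4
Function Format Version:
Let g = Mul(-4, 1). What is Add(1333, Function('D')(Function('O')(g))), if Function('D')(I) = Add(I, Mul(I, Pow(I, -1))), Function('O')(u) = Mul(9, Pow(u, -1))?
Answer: Rational(5327, 4) ≈ 1331.8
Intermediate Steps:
g = -4
Function('D')(I) = Add(1, I) (Function('D')(I) = Add(I, 1) = Add(1, I))
Add(1333, Function('D')(Function('O')(g))) = Add(1333, Add(1, Mul(9, Pow(-4, -1)))) = Add(1333, Add(1, Mul(9, Rational(-1, 4)))) = Add(1333, Add(1, Rational(-9, 4))) = Add(1333, Rational(-5, 4)) = Rational(5327, 4)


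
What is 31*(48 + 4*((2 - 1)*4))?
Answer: 1984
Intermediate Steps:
31*(48 + 4*((2 - 1)*4)) = 31*(48 + 4*(1*4)) = 31*(48 + 4*4) = 31*(48 + 16) = 31*64 = 1984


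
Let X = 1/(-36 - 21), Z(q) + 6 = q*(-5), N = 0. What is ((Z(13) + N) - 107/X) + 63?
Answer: 6091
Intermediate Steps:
Z(q) = -6 - 5*q (Z(q) = -6 + q*(-5) = -6 - 5*q)
X = -1/57 (X = 1/(-57) = -1/57 ≈ -0.017544)
((Z(13) + N) - 107/X) + 63 = (((-6 - 5*13) + 0) - 107/(-1/57)) + 63 = (((-6 - 65) + 0) - 107*(-57)) + 63 = ((-71 + 0) + 6099) + 63 = (-71 + 6099) + 63 = 6028 + 63 = 6091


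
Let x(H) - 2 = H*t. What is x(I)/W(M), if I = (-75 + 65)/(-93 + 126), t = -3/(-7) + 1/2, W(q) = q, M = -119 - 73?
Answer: -397/44352 ≈ -0.0089511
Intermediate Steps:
M = -192
t = 13/14 (t = -3*(-1/7) + 1*(1/2) = 3/7 + 1/2 = 13/14 ≈ 0.92857)
I = -10/33 ≈ -0.30303
x(H) = 2 + 13*H/14 (x(H) = 2 + H*(13/14) = 2 + 13*H/14)
x(I)/W(M) = (2 + (13/14)*(-10/33))/(-192) = (2 - 65/231)*(-1/192) = (397/231)*(-1/192) = -397/44352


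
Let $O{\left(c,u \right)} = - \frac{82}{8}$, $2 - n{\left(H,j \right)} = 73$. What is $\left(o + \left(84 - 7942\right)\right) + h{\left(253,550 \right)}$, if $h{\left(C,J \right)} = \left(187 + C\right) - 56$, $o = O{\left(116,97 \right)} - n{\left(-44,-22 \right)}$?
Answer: $- \frac{29653}{4} \approx -7413.3$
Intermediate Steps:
$n{\left(H,j \right)} = -71$ ($n{\left(H,j \right)} = 2 - 73 = -71$)
$O{\left(c,u \right)} = - \frac{41}{4}$ ($O{\left(c,u \right)} = \left(-82\right) \frac{1}{8} = - \frac{41}{4}$)
$o = \frac{243}{4}$ ($o = - \frac{41}{4} - -71 = - \frac{41}{4} + 71 = \frac{243}{4} \approx 60.75$)
$h{\left(C,J \right)} = 131 + C$
$\left(o + \left(84 - 7942\right)\right) + h{\left(253,550 \right)} = \left(\frac{243}{4} + \left(84 - 7942\right)\right) + \left(131 + 253\right) = \left(\frac{243}{4} + \left(84 - 7942\right)\right) + 384 = \left(\frac{243}{4} - 7858\right) + 384 = - \frac{31189}{4} + 384 = - \frac{29653}{4}$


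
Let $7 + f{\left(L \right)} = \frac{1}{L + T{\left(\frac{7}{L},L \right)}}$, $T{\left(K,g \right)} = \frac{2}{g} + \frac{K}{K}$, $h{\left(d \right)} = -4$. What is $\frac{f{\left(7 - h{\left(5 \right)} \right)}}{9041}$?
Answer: $- \frac{927}{1211494} \approx -0.00076517$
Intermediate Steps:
$T{\left(K,g \right)} = 1 + \frac{2}{g}$ ($T{\left(K,g \right)} = \frac{2}{g} + 1 = 1 + \frac{2}{g}$)
$f{\left(L \right)} = -7 + \frac{1}{L + \frac{2 + L}{L}}$
$\frac{f{\left(7 - h{\left(5 \right)} \right)}}{9041} = \frac{\frac{1}{2 + \left(7 - -4\right) + \left(7 - -4\right)^{2}} \left(-14 - 7 \left(7 - -4\right)^{2} - 6 \left(7 - -4\right)\right)}{9041} = \frac{-14 - 7 \left(7 + 4\right)^{2} - 6 \left(7 + 4\right)}{2 + \left(7 + 4\right) + \left(7 + 4\right)^{2}} \cdot \frac{1}{9041} = \frac{-14 - 7 \cdot 11^{2} - 66}{2 + 11 + 11^{2}} \cdot \frac{1}{9041} = \frac{-14 - 847 - 66}{2 + 11 + 121} \cdot \frac{1}{9041} = \frac{-14 - 847 - 66}{134} \cdot \frac{1}{9041} = \frac{1}{134} \left(-927\right) \frac{1}{9041} = \left(- \frac{927}{134}\right) \frac{1}{9041} = - \frac{927}{1211494}$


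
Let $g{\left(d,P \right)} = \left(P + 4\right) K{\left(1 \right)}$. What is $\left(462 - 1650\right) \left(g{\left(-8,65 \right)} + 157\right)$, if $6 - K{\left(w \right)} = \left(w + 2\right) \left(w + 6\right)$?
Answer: $1043064$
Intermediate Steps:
$K{\left(w \right)} = 6 - \left(2 + w\right) \left(6 + w\right)$ ($K{\left(w \right)} = 6 - \left(w + 2\right) \left(w + 6\right) = 6 - \left(2 + w\right) \left(6 + w\right)$)
$g{\left(d,P \right)} = -60 - 15 P$ ($g{\left(d,P \right)} = \left(P + 4\right) \left(-6 - 1^{2} - 8\right) = \left(4 + P\right) \left(-6 - 1 - 8\right) = \left(4 + P\right) \left(-15\right) = -60 - 15 P$)
$\left(462 - 1650\right) \left(g{\left(-8,65 \right)} + 157\right) = \left(462 - 1650\right) \left(\left(-60 - 975\right) + 157\right) = - 1188 \left(\left(-60 - 975\right) + 157\right) = - 1188 \left(-1035 + 157\right) = \left(-1188\right) \left(-878\right) = 1043064$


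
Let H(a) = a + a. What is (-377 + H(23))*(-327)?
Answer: 108237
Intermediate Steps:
H(a) = 2*a
(-377 + H(23))*(-327) = (-377 + 2*23)*(-327) = (-377 + 46)*(-327) = -331*(-327) = 108237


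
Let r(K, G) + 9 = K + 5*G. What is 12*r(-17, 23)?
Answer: 1068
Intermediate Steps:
r(K, G) = -9 + K + 5*G (r(K, G) = -9 + (K + 5*G) = -9 + K + 5*G)
12*r(-17, 23) = 12*(-9 - 17 + 5*23) = 12*(-9 - 17 + 115) = 12*89 = 1068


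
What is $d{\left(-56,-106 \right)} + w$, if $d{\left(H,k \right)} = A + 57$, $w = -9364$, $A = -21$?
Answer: $-9328$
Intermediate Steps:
$d{\left(H,k \right)} = 36$ ($d{\left(H,k \right)} = -21 + 57 = 36$)
$d{\left(-56,-106 \right)} + w = 36 - 9364 = -9328$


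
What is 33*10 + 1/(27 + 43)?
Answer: 23101/70 ≈ 330.01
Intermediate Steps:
33*10 + 1/(27 + 43) = 330 + 1/70 = 23101/70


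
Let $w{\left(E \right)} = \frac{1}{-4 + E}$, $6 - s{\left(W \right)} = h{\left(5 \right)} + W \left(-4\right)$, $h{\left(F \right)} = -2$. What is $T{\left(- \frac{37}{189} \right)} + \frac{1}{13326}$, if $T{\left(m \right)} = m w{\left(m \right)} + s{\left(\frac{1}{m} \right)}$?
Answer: $- \frac{4842785645}{390998166} \approx -12.386$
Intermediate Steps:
$s{\left(W \right)} = 8 + 4 W$ ($s{\left(W \right)} = 6 - \left(-2 + W \left(-4\right)\right) = 6 - \left(-2 - 4 W\right) = 6 + \left(2 + 4 W\right) = 8 + 4 W$)
$T{\left(m \right)} = 8 + \frac{4}{m} + \frac{m}{-4 + m}$ ($T{\left(m \right)} = \frac{m}{-4 + m} + \left(8 + \frac{4}{m}\right) = 8 + \frac{4}{m} + \frac{m}{-4 + m}$)
$T{\left(- \frac{37}{189} \right)} + \frac{1}{13326} = \frac{-16 - 28 \left(- \frac{37}{189}\right) + 9 \left(- \frac{37}{189}\right)^{2}}{- \frac{37}{189} \left(-4 - \frac{37}{189}\right)} + \frac{1}{13326} = \frac{-16 - 28 \left(\left(-37\right) \frac{1}{189}\right) + 9 \left(\left(-37\right) \frac{1}{189}\right)^{2}}{\left(-37\right) \frac{1}{189} \left(-4 - \frac{37}{189}\right)} + \frac{1}{13326} = \frac{-16 - - \frac{148}{27} + 9 \left(- \frac{37}{189}\right)^{2}}{\left(- \frac{37}{189}\right) \left(-4 - \frac{37}{189}\right)} + \frac{1}{13326} = - \frac{189 \left(-16 + \frac{148}{27} + 9 \cdot \frac{1369}{35721}\right)}{37 \left(- \frac{793}{189}\right)} + \frac{1}{13326} = \left(- \frac{189}{37}\right) \left(- \frac{189}{793}\right) \left(-16 + \frac{148}{27} + \frac{1369}{3969}\right) + \frac{1}{13326} = \left(- \frac{189}{37}\right) \left(- \frac{189}{793}\right) \left(- \frac{40379}{3969}\right) + \frac{1}{13326} = - \frac{363411}{29341} + \frac{1}{13326} = - \frac{4842785645}{390998166}$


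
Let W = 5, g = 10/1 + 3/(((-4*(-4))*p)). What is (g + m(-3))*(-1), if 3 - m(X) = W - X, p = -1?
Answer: -77/16 ≈ -4.8125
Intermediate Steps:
g = 157/16 (g = 10/1 + 3/((-4*(-4)*(-1))) = 10*1 + 3/((16*(-1))) = 10 + 3/(-16) = 10 + 3*(-1/16) = 10 - 3/16 = 157/16 ≈ 9.8125)
m(X) = -2 + X (m(X) = 3 - (5 - X) = 3 + (-5 + X) = -2 + X)
(g + m(-3))*(-1) = (157/16 + (-2 - 3))*(-1) = (157/16 - 5)*(-1) = (77/16)*(-1) = -77/16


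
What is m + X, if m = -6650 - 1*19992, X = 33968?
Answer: 7326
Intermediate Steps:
m = -26642 (m = -6650 - 19992 = -26642)
m + X = -26642 + 33968 = 7326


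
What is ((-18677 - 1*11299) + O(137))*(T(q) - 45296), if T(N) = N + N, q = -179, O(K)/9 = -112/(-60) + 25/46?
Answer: 157266411057/115 ≈ 1.3675e+9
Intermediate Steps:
O(K) = 4989/230 (O(K) = 9*(-112/(-60) + 25/46) = 9*(-112*(-1/60) + 25*(1/46)) = 9*(28/15 + 25/46) = 9*(1663/690) = 4989/230)
T(N) = 2*N
((-18677 - 1*11299) + O(137))*(T(q) - 45296) = ((-18677 - 1*11299) + 4989/230)*(2*(-179) - 45296) = ((-18677 - 11299) + 4989/230)*(-358 - 45296) = (-29976 + 4989/230)*(-45654) = -6889491/230*(-45654) = 157266411057/115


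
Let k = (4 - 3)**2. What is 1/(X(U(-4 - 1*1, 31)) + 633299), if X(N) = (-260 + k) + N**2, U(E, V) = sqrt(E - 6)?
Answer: 1/633029 ≈ 1.5797e-6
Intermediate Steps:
k = 1 (k = 1**2 = 1)
U(E, V) = sqrt(-6 + E)
X(N) = -259 + N**2 (X(N) = (-260 + 1) + N**2 = -259 + N**2)
1/(X(U(-4 - 1*1, 31)) + 633299) = 1/((-259 + (sqrt(-6 + (-4 - 1*1)))**2) + 633299) = 1/((-259 + (sqrt(-6 + (-4 - 1)))**2) + 633299) = 1/((-259 + (sqrt(-6 - 5))**2) + 633299) = 1/((-259 + (sqrt(-11))**2) + 633299) = 1/((-259 + (I*sqrt(11))**2) + 633299) = 1/((-259 - 11) + 633299) = 1/(-270 + 633299) = 1/633029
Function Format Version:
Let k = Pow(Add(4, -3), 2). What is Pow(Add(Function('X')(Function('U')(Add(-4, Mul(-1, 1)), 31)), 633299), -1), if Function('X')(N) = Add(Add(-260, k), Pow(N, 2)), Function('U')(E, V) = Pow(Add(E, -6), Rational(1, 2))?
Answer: Rational(1, 633029) ≈ 1.5797e-6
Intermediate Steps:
k = 1 (k = Pow(1, 2) = 1)
Function('U')(E, V) = Pow(Add(-6, E), Rational(1, 2))
Function('X')(N) = Add(-259, Pow(N, 2)) (Function('X')(N) = Add(Add(-260, 1), Pow(N, 2)) = Add(-259, Pow(N, 2)))
Pow(Add(Function('X')(Function('U')(Add(-4, Mul(-1, 1)), 31)), 633299), -1) = Pow(Add(Add(-259, Pow(Pow(Add(-6, Add(-4, Mul(-1, 1))), Rational(1, 2)), 2)), 633299), -1) = Pow(Add(Add(-259, Pow(Pow(Add(-6, Add(-4, -1)), Rational(1, 2)), 2)), 633299), -1) = Pow(Add(Add(-259, Pow(Pow(Add(-6, -5), Rational(1, 2)), 2)), 633299), -1) = Pow(Add(Add(-259, Pow(Pow(-11, Rational(1, 2)), 2)), 633299), -1) = Pow(Add(Add(-259, Pow(Mul(I, Pow(11, Rational(1, 2))), 2)), 633299), -1) = Pow(Add(Add(-259, -11), 633299), -1) = Pow(Add(-270, 633299), -1) = Pow(633029, -1) = Rational(1, 633029)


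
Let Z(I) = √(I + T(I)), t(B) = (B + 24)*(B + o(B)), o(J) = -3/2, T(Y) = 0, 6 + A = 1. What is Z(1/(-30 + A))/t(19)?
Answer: 2*I*√35/52675 ≈ 0.00022463*I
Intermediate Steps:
A = -5 (A = -6 + 1 = -5)
o(J) = -3/2 (o(J) = -3*½ = -3/2)
t(B) = (24 + B)*(-3/2 + B) (t(B) = (B + 24)*(B - 3/2) = (24 + B)*(-3/2 + B))
Z(I) = √I (Z(I) = √(I + 0) = √I)
Z(1/(-30 + A))/t(19) = √(1/(-30 - 5))/(-36 + 19² + (45/2)*19) = √(1/(-35))/(-36 + 361 + 855/2) = √(-1/35)/(1505/2) = (I*√35/35)*(2/1505) = 2*I*√35/52675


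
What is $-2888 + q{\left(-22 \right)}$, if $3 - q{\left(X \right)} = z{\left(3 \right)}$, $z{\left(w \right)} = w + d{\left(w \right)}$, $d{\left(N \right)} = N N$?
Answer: $-2897$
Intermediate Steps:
$d{\left(N \right)} = N^{2}$
$z{\left(w \right)} = w + w^{2}$
$q{\left(X \right)} = -9$ ($q{\left(X \right)} = 3 - 3 \left(1 + 3\right) = 3 - 3 \cdot 4 = 3 - 12 = -9$)
$-2888 + q{\left(-22 \right)} = -2888 - 9 = -2897$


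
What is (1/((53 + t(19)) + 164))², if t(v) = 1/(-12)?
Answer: 144/6775609 ≈ 2.1253e-5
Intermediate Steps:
t(v) = -1/12
(1/((53 + t(19)) + 164))² = (1/((53 - 1/12) + 164))² = (1/(635/12 + 164))² = (1/(2603/12))² = (12/2603)² = 144/6775609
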